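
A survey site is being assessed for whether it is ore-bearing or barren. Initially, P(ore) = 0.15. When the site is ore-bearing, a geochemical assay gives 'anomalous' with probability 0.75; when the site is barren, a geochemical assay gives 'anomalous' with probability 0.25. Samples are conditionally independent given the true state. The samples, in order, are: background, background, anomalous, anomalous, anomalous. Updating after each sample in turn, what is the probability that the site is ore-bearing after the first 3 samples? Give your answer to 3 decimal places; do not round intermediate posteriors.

Each posterior becomes the prior for the next update.
After 'background': P(ore) = 0.25·0.1500 / (0.25·0.1500 + 0.75·0.8500) ≈ 0.0556
After 'background': P(ore) = 0.25·0.0556 / (0.25·0.0556 + 0.75·0.9444) ≈ 0.0192
After 'anomalous': P(ore) = 0.75·0.0192 / (0.75·0.0192 + 0.25·0.9808) ≈ 0.0556

0.056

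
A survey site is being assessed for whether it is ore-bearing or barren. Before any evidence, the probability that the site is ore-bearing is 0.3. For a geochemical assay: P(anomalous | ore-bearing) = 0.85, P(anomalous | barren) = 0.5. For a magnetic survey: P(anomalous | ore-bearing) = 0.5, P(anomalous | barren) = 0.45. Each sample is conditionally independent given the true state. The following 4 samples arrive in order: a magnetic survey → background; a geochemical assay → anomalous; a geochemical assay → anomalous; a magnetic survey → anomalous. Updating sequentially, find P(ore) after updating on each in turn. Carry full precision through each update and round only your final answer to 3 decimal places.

After a magnetic survey='background': P(ore) = 0.5·0.3000 / (0.5·0.3000 + 0.55·0.7000) ≈ 0.2804
After a geochemical assay='anomalous': P(ore) = 0.85·0.2804 / (0.85·0.2804 + 0.5·0.7196) ≈ 0.3984
After a geochemical assay='anomalous': P(ore) = 0.85·0.3984 / (0.85·0.3984 + 0.5·0.6016) ≈ 0.5296
After a magnetic survey='anomalous': P(ore) = 0.5·0.5296 / (0.5·0.5296 + 0.45·0.4704) ≈ 0.5558

0.556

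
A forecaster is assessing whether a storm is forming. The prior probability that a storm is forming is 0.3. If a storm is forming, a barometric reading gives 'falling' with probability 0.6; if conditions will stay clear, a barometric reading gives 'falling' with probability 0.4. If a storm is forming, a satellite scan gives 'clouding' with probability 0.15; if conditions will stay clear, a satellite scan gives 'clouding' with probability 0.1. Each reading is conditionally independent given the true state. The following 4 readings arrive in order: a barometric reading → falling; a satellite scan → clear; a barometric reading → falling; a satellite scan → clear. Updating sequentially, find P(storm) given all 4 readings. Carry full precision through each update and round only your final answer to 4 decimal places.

0.4624

After a barometric reading='falling': P(storm) = 0.6·0.3000 / (0.6·0.3000 + 0.4·0.7000) ≈ 0.3913
After a satellite scan='clear': P(storm) = 0.85·0.3913 / (0.85·0.3913 + 0.9·0.6087) ≈ 0.3778
After a barometric reading='falling': P(storm) = 0.6·0.3778 / (0.6·0.3778 + 0.4·0.6222) ≈ 0.4766
After a satellite scan='clear': P(storm) = 0.85·0.4766 / (0.85·0.4766 + 0.9·0.5234) ≈ 0.4624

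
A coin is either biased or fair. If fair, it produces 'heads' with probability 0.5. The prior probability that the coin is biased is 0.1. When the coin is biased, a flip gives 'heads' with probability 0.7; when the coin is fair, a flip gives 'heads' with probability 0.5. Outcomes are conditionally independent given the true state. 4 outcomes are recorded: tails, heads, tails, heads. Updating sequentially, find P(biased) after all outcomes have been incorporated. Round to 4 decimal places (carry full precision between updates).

0.0727

After 'tails': P(biased) = 0.3·0.1000 / (0.3·0.1000 + 0.5·0.9000) ≈ 0.0625
After 'heads': P(biased) = 0.7·0.0625 / (0.7·0.0625 + 0.5·0.9375) ≈ 0.0854
After 'tails': P(biased) = 0.3·0.0854 / (0.3·0.0854 + 0.5·0.9146) ≈ 0.0530
After 'heads': P(biased) = 0.7·0.0530 / (0.7·0.0530 + 0.5·0.9470) ≈ 0.0727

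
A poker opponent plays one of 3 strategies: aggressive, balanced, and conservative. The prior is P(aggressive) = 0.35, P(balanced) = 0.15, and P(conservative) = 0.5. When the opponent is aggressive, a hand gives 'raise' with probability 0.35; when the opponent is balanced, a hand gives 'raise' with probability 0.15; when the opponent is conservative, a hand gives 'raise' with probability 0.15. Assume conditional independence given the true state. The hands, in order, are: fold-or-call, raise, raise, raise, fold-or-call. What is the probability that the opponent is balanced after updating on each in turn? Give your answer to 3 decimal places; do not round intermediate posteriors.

After 'fold-or-call': normaliser = 0.65·0.3500 + 0.85·0.1500 + 0.85·0.5000; P(aggressive) ≈ 0.2917, P(balanced) ≈ 0.1635, P(conservative) ≈ 0.5449
After 'raise': normaliser = 0.35·0.2917 + 0.15·0.1635 + 0.15·0.5449; P(aggressive) ≈ 0.4900, P(balanced) ≈ 0.1177, P(conservative) ≈ 0.3923
After 'raise': normaliser = 0.35·0.4900 + 0.15·0.1177 + 0.15·0.3923; P(aggressive) ≈ 0.6915, P(balanced) ≈ 0.0712, P(conservative) ≈ 0.2373
After 'raise': normaliser = 0.35·0.6915 + 0.15·0.0712 + 0.15·0.2373; P(aggressive) ≈ 0.8395, P(balanced) ≈ 0.0370, P(conservative) ≈ 0.1235
After 'fold-or-call': normaliser = 0.65·0.8395 + 0.85·0.0370 + 0.85·0.1235; P(aggressive) ≈ 0.8000, P(balanced) ≈ 0.0462, P(conservative) ≈ 0.1538

0.046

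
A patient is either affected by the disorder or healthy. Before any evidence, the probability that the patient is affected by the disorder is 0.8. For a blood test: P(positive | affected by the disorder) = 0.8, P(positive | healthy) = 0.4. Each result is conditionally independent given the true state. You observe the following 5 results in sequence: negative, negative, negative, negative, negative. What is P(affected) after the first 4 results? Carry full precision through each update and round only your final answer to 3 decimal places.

0.047

Apply Bayes' rule sequentially, carrying P(affected) forward.
After 'negative': P(affected) = 0.2·0.8000 / (0.2·0.8000 + 0.6·0.2000) ≈ 0.5714
After 'negative': P(affected) = 0.2·0.5714 / (0.2·0.5714 + 0.6·0.4286) ≈ 0.3077
After 'negative': P(affected) = 0.2·0.3077 / (0.2·0.3077 + 0.6·0.6923) ≈ 0.1290
After 'negative': P(affected) = 0.2·0.1290 / (0.2·0.1290 + 0.6·0.8710) ≈ 0.0471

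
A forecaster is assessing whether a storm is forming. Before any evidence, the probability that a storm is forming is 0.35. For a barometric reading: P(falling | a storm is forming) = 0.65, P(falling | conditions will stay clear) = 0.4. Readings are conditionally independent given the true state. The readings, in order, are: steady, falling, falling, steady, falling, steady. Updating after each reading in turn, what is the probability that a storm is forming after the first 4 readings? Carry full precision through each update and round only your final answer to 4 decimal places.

Apply Bayes' rule sequentially, carrying P(storm) forward.
After 'steady': P(storm) = 0.35·0.3500 / (0.35·0.3500 + 0.6·0.6500) ≈ 0.2390
After 'falling': P(storm) = 0.65·0.2390 / (0.65·0.2390 + 0.4·0.7610) ≈ 0.3379
After 'falling': P(storm) = 0.65·0.3379 / (0.65·0.3379 + 0.4·0.6621) ≈ 0.4534
After 'steady': P(storm) = 0.35·0.4534 / (0.35·0.4534 + 0.6·0.5466) ≈ 0.3261

0.3261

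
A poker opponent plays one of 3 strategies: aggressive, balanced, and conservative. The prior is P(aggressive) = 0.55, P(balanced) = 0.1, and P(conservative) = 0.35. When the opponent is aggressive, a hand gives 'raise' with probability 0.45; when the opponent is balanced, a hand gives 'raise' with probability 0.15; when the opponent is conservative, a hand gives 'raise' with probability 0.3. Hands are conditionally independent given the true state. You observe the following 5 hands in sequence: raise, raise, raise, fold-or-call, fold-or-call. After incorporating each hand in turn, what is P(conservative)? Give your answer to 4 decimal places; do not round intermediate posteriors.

Apply Bayes' rule sequentially, carrying P(conservative) forward.
After 'raise': normaliser = 0.45·0.5500 + 0.15·0.1000 + 0.3·0.3500; P(aggressive) ≈ 0.6735, P(balanced) ≈ 0.0408, P(conservative) ≈ 0.2857
After 'raise': normaliser = 0.45·0.6735 + 0.15·0.0408 + 0.3·0.2857; P(aggressive) ≈ 0.7674, P(balanced) ≈ 0.0155, P(conservative) ≈ 0.2171
After 'raise': normaliser = 0.45·0.7674 + 0.15·0.0155 + 0.3·0.2171; P(aggressive) ≈ 0.8366, P(balanced) ≈ 0.0056, P(conservative) ≈ 0.1577
After 'fold-or-call': normaliser = 0.55·0.8366 + 0.85·0.0056 + 0.7·0.1577; P(aggressive) ≈ 0.7998, P(balanced) ≈ 0.0083, P(conservative) ≈ 0.1919
After 'fold-or-call': normaliser = 0.55·0.7998 + 0.85·0.0083 + 0.7·0.1919; P(aggressive) ≈ 0.7567, P(balanced) ≈ 0.0122, P(conservative) ≈ 0.2311

0.2311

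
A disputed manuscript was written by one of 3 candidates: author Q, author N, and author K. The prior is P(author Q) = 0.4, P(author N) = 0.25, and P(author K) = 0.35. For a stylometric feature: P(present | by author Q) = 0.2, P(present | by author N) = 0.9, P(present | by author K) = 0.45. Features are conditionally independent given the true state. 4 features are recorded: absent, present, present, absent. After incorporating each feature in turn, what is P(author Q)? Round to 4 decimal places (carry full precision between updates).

After 'absent': normaliser = 0.8·0.4000 + 0.1·0.2500 + 0.55·0.3500; P(author Q) ≈ 0.5953, P(author N) ≈ 0.0465, P(author K) ≈ 0.3581
After 'present': normaliser = 0.2·0.5953 + 0.9·0.0465 + 0.45·0.3581; P(author Q) ≈ 0.3697, P(author N) ≈ 0.1300, P(author K) ≈ 0.5004
After 'present': normaliser = 0.2·0.3697 + 0.9·0.1300 + 0.45·0.5004; P(author Q) ≈ 0.1777, P(author N) ≈ 0.2811, P(author K) ≈ 0.5412
After 'absent': normaliser = 0.8·0.1777 + 0.1·0.2811 + 0.55·0.5412; P(author Q) ≈ 0.3038, P(author N) ≈ 0.0601, P(author K) ≈ 0.6361

0.3038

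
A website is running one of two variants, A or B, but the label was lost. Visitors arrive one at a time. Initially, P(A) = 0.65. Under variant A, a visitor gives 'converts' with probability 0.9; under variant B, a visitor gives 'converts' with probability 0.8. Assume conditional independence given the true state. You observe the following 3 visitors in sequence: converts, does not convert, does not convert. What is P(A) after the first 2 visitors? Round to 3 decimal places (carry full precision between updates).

0.511

After 'converts': P(A) = 0.9·0.6500 / (0.9·0.6500 + 0.8·0.3500) ≈ 0.6763
After 'does not convert': P(A) = 0.1·0.6763 / (0.1·0.6763 + 0.2·0.3237) ≈ 0.5109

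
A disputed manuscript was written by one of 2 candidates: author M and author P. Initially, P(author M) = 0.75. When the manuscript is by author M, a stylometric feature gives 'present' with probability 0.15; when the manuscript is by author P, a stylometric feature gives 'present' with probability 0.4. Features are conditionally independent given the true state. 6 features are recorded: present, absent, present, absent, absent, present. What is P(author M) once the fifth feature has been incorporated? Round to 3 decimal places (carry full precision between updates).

After 'present': P(author M) = 0.15·0.7500 / (0.15·0.7500 + 0.4·0.2500) ≈ 0.5294
After 'absent': P(author M) = 0.85·0.5294 / (0.85·0.5294 + 0.6·0.4706) ≈ 0.6145
After 'present': P(author M) = 0.15·0.6145 / (0.15·0.6145 + 0.4·0.3855) ≈ 0.3741
After 'absent': P(author M) = 0.85·0.3741 / (0.85·0.3741 + 0.6·0.6259) ≈ 0.4585
After 'absent': P(author M) = 0.85·0.4585 / (0.85·0.4585 + 0.6·0.5415) ≈ 0.5453

0.545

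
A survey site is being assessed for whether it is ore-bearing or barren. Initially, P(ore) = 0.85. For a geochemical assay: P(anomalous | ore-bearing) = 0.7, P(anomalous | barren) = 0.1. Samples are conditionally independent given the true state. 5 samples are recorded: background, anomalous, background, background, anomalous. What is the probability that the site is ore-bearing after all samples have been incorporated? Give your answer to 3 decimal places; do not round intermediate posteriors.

After 'background': P(ore) = 0.3·0.8500 / (0.3·0.8500 + 0.9·0.1500) ≈ 0.6538
After 'anomalous': P(ore) = 0.7·0.6538 / (0.7·0.6538 + 0.1·0.3462) ≈ 0.9297
After 'background': P(ore) = 0.3·0.9297 / (0.3·0.9297 + 0.9·0.0703) ≈ 0.8151
After 'background': P(ore) = 0.3·0.8151 / (0.3·0.8151 + 0.9·0.1849) ≈ 0.5950
After 'anomalous': P(ore) = 0.7·0.5950 / (0.7·0.5950 + 0.1·0.4050) ≈ 0.9114

0.911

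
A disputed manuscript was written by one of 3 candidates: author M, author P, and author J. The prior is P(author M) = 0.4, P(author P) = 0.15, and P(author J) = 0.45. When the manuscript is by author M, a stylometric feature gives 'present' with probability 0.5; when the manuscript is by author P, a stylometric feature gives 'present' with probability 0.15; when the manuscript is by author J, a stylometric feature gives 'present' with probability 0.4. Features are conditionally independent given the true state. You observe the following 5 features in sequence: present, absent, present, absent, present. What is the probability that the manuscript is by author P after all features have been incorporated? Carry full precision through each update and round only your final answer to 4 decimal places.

0.0157

After 'present': normaliser = 0.5·0.4000 + 0.15·0.1500 + 0.4·0.4500; P(author M) ≈ 0.4969, P(author P) ≈ 0.0559, P(author J) ≈ 0.4472
After 'absent': normaliser = 0.5·0.4969 + 0.85·0.0559 + 0.6·0.4472; P(author M) ≈ 0.4403, P(author P) ≈ 0.0842, P(author J) ≈ 0.4755
After 'present': normaliser = 0.5·0.4403 + 0.15·0.0842 + 0.4·0.4755; P(author M) ≈ 0.5205, P(author P) ≈ 0.0299, P(author J) ≈ 0.4497
After 'absent': normaliser = 0.5·0.5205 + 0.85·0.0299 + 0.6·0.4497; P(author M) ≈ 0.4685, P(author P) ≈ 0.0457, P(author J) ≈ 0.4858
After 'present': normaliser = 0.5·0.4685 + 0.15·0.0457 + 0.4·0.4858; P(author M) ≈ 0.5380, P(author P) ≈ 0.0157, P(author J) ≈ 0.4462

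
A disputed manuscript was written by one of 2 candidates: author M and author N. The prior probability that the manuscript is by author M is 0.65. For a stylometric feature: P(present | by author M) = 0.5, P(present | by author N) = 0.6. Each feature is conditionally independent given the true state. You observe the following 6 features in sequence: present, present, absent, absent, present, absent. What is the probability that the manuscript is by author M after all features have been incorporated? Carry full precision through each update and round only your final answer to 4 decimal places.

0.6773

After 'present': P(author M) = 0.5·0.6500 / (0.5·0.6500 + 0.6·0.3500) ≈ 0.6075
After 'present': P(author M) = 0.5·0.6075 / (0.5·0.6075 + 0.6·0.3925) ≈ 0.5633
After 'absent': P(author M) = 0.5·0.5633 / (0.5·0.5633 + 0.4·0.4367) ≈ 0.6172
After 'absent': P(author M) = 0.5·0.6172 / (0.5·0.6172 + 0.4·0.3828) ≈ 0.6683
After 'present': P(author M) = 0.5·0.6683 / (0.5·0.6683 + 0.6·0.3317) ≈ 0.6268
After 'absent': P(author M) = 0.5·0.6268 / (0.5·0.6268 + 0.4·0.3732) ≈ 0.6773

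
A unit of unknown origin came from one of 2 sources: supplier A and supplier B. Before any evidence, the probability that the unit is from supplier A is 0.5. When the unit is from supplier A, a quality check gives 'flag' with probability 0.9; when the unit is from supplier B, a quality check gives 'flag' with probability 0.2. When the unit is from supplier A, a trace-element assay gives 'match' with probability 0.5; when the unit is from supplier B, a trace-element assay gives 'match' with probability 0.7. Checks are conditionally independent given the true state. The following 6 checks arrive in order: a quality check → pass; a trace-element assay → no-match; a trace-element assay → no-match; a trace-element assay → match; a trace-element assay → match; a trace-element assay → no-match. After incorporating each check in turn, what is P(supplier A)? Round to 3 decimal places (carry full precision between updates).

After a quality check='pass': P(supplier A) = 0.1·0.5000 / (0.1·0.5000 + 0.8·0.5000) ≈ 0.1111
After a trace-element assay='no-match': P(supplier A) = 0.5·0.1111 / (0.5·0.1111 + 0.3·0.8889) ≈ 0.1724
After a trace-element assay='no-match': P(supplier A) = 0.5·0.1724 / (0.5·0.1724 + 0.3·0.8276) ≈ 0.2577
After a trace-element assay='match': P(supplier A) = 0.5·0.2577 / (0.5·0.2577 + 0.7·0.7423) ≈ 0.1987
After a trace-element assay='match': P(supplier A) = 0.5·0.1987 / (0.5·0.1987 + 0.7·0.8013) ≈ 0.1505
After a trace-element assay='no-match': P(supplier A) = 0.5·0.1505 / (0.5·0.1505 + 0.3·0.8495) ≈ 0.2280

0.228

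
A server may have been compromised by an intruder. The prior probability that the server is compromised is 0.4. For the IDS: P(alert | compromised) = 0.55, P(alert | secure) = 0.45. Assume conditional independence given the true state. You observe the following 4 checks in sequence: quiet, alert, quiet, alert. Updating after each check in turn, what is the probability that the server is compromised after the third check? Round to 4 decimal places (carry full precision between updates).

Each posterior becomes the prior for the next update.
After 'quiet': P(compromised) = 0.45·0.4000 / (0.45·0.4000 + 0.55·0.6000) ≈ 0.3529
After 'alert': P(compromised) = 0.55·0.3529 / (0.55·0.3529 + 0.45·0.6471) ≈ 0.4000
After 'quiet': P(compromised) = 0.45·0.4000 / (0.45·0.4000 + 0.55·0.6000) ≈ 0.3529

0.3529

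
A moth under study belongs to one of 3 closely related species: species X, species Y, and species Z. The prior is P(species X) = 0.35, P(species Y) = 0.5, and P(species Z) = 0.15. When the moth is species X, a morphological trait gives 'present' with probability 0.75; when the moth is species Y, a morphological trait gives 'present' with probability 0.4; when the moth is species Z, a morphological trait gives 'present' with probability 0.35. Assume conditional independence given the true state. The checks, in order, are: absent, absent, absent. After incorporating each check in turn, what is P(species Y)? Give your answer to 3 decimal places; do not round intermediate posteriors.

After 'absent': normaliser = 0.25·0.3500 + 0.6·0.5000 + 0.65·0.1500; P(species X) ≈ 0.1804, P(species Y) ≈ 0.6186, P(species Z) ≈ 0.2010
After 'absent': normaliser = 0.25·0.1804 + 0.6·0.6186 + 0.65·0.2010; P(species X) ≈ 0.0825, P(species Y) ≈ 0.6786, P(species Z) ≈ 0.2389
After 'absent': normaliser = 0.25·0.0825 + 0.6·0.6786 + 0.65·0.2389; P(species X) ≈ 0.0354, P(species Y) ≈ 0.6983, P(species Z) ≈ 0.2663

0.698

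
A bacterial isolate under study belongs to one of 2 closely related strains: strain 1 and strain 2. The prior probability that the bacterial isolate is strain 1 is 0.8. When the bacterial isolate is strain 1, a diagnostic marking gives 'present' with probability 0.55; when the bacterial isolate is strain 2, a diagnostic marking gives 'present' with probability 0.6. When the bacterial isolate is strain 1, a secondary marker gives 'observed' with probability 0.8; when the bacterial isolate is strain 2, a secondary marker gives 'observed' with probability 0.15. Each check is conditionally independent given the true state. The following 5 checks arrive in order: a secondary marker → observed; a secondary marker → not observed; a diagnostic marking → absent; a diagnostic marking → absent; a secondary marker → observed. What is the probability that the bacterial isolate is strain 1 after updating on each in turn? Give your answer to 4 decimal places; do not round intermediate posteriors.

After a secondary marker='observed': P(strain 1) = 0.8·0.8000 / (0.8·0.8000 + 0.15·0.2000) ≈ 0.9552
After a secondary marker='not observed': P(strain 1) = 0.2·0.9552 / (0.2·0.9552 + 0.85·0.0448) ≈ 0.8339
After a diagnostic marking='absent': P(strain 1) = 0.45·0.8339 / (0.45·0.8339 + 0.4·0.1661) ≈ 0.8496
After a diagnostic marking='absent': P(strain 1) = 0.45·0.8496 / (0.45·0.8496 + 0.4·0.1504) ≈ 0.8640
After a secondary marker='observed': P(strain 1) = 0.8·0.8640 / (0.8·0.8640 + 0.15·0.1360) ≈ 0.9713

0.9713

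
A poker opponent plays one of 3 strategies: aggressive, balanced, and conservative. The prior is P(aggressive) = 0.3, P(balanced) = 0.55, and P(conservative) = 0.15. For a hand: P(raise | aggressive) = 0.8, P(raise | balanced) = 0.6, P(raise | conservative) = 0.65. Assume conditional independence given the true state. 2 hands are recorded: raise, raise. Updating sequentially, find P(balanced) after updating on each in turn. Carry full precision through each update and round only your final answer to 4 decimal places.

After 'raise': normaliser = 0.8·0.3000 + 0.6·0.5500 + 0.65·0.1500; P(aggressive) ≈ 0.3596, P(balanced) ≈ 0.4944, P(conservative) ≈ 0.1461
After 'raise': normaliser = 0.8·0.3596 + 0.6·0.4944 + 0.65·0.1461; P(aggressive) ≈ 0.4235, P(balanced) ≈ 0.4367, P(conservative) ≈ 0.1398

0.4367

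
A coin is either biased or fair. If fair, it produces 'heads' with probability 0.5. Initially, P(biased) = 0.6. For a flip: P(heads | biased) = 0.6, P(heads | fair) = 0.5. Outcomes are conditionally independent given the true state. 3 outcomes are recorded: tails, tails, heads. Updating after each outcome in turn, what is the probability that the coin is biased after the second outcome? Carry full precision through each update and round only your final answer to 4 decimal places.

0.4898

After 'tails': P(biased) = 0.4·0.6000 / (0.4·0.6000 + 0.5·0.4000) ≈ 0.5455
After 'tails': P(biased) = 0.4·0.5455 / (0.4·0.5455 + 0.5·0.4545) ≈ 0.4898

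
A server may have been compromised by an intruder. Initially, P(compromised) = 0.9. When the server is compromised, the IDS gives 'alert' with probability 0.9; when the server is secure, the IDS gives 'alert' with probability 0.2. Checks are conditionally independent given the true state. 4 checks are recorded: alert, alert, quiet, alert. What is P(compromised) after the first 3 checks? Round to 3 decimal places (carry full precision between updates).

After 'alert': P(compromised) = 0.9·0.9000 / (0.9·0.9000 + 0.2·0.1000) ≈ 0.9759
After 'alert': P(compromised) = 0.9·0.9759 / (0.9·0.9759 + 0.2·0.0241) ≈ 0.9945
After 'quiet': P(compromised) = 0.1·0.9945 / (0.1·0.9945 + 0.8·0.0055) ≈ 0.9580

0.958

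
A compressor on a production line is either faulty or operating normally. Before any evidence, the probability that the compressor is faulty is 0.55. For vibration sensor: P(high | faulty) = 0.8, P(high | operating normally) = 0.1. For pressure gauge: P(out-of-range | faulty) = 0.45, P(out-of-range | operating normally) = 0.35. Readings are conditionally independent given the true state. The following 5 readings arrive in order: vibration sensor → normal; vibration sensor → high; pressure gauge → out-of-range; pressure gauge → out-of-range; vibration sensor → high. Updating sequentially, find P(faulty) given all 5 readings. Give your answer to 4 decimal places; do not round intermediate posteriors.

Each posterior becomes the prior for the next update.
After vibration sensor='normal': P(faulty) = 0.2·0.5500 / (0.2·0.5500 + 0.9·0.4500) ≈ 0.2136
After vibration sensor='high': P(faulty) = 0.8·0.2136 / (0.8·0.2136 + 0.1·0.7864) ≈ 0.6848
After pressure gauge='out-of-range': P(faulty) = 0.45·0.6848 / (0.45·0.6848 + 0.35·0.3152) ≈ 0.7364
After pressure gauge='out-of-range': P(faulty) = 0.45·0.7364 / (0.45·0.7364 + 0.35·0.2636) ≈ 0.7822
After vibration sensor='high': P(faulty) = 0.8·0.7822 / (0.8·0.7822 + 0.1·0.2178) ≈ 0.9664

0.9664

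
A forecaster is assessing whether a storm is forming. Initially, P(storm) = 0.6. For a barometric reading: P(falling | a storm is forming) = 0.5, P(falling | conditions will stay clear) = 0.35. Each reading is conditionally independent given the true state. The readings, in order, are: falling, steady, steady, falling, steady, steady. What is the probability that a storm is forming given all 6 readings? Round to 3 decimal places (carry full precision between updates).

After 'falling': P(storm) = 0.5·0.6000 / (0.5·0.6000 + 0.35·0.4000) ≈ 0.6818
After 'steady': P(storm) = 0.5·0.6818 / (0.5·0.6818 + 0.65·0.3182) ≈ 0.6224
After 'steady': P(storm) = 0.5·0.6224 / (0.5·0.6224 + 0.65·0.3776) ≈ 0.5591
After 'falling': P(storm) = 0.5·0.5591 / (0.5·0.5591 + 0.35·0.4409) ≈ 0.6443
After 'steady': P(storm) = 0.5·0.6443 / (0.5·0.6443 + 0.65·0.3557) ≈ 0.5822
After 'steady': P(storm) = 0.5·0.5822 / (0.5·0.5822 + 0.65·0.4178) ≈ 0.5173

0.517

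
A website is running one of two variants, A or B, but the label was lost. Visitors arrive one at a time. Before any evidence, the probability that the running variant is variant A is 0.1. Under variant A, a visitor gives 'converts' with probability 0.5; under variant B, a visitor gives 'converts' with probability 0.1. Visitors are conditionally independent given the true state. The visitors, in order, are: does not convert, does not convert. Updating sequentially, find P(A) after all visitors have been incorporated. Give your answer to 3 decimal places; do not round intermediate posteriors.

0.033

After 'does not convert': P(A) = 0.5·0.1000 / (0.5·0.1000 + 0.9·0.9000) ≈ 0.0581
After 'does not convert': P(A) = 0.5·0.0581 / (0.5·0.0581 + 0.9·0.9419) ≈ 0.0332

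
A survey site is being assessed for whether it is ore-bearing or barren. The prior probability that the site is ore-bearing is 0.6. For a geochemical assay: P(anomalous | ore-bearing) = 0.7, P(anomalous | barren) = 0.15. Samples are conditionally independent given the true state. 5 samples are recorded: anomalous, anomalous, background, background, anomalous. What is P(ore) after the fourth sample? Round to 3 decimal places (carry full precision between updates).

After 'anomalous': P(ore) = 0.7·0.6000 / (0.7·0.6000 + 0.15·0.4000) ≈ 0.8750
After 'anomalous': P(ore) = 0.7·0.8750 / (0.7·0.8750 + 0.15·0.1250) ≈ 0.9703
After 'background': P(ore) = 0.3·0.9703 / (0.3·0.9703 + 0.85·0.0297) ≈ 0.9202
After 'background': P(ore) = 0.3·0.9202 / (0.3·0.9202 + 0.85·0.0798) ≈ 0.8027

0.803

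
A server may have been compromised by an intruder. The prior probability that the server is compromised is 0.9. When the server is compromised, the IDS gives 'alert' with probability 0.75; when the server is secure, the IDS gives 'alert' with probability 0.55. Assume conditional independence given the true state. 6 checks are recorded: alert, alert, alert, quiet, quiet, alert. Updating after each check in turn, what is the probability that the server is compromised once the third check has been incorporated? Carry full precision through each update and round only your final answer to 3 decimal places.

After 'alert': P(compromised) = 0.75·0.9000 / (0.75·0.9000 + 0.55·0.1000) ≈ 0.9247
After 'alert': P(compromised) = 0.75·0.9247 / (0.75·0.9247 + 0.55·0.0753) ≈ 0.9436
After 'alert': P(compromised) = 0.75·0.9436 / (0.75·0.9436 + 0.55·0.0564) ≈ 0.9580

0.958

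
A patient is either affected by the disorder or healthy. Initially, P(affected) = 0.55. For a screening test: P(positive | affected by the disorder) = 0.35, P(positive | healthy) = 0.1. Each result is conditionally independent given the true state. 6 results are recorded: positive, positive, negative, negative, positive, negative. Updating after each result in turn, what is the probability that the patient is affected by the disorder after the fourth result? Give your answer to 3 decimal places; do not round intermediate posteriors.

After 'positive': P(affected) = 0.35·0.5500 / (0.35·0.5500 + 0.1·0.4500) ≈ 0.8105
After 'positive': P(affected) = 0.35·0.8105 / (0.35·0.8105 + 0.1·0.1895) ≈ 0.9374
After 'negative': P(affected) = 0.65·0.9374 / (0.65·0.9374 + 0.9·0.0626) ≈ 0.9153
After 'negative': P(affected) = 0.65·0.9153 / (0.65·0.9153 + 0.9·0.0847) ≈ 0.8865

0.886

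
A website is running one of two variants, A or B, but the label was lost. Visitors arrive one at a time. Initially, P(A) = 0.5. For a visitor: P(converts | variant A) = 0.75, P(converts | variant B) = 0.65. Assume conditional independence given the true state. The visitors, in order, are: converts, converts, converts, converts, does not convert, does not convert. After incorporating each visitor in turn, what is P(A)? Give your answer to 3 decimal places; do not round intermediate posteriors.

0.475

After 'converts': P(A) = 0.75·0.5000 / (0.75·0.5000 + 0.65·0.5000) ≈ 0.5357
After 'converts': P(A) = 0.75·0.5357 / (0.75·0.5357 + 0.65·0.4643) ≈ 0.5711
After 'converts': P(A) = 0.75·0.5711 / (0.75·0.5711 + 0.65·0.4289) ≈ 0.6057
After 'converts': P(A) = 0.75·0.6057 / (0.75·0.6057 + 0.65·0.3943) ≈ 0.6393
After 'does not convert': P(A) = 0.25·0.6393 / (0.25·0.6393 + 0.35·0.3607) ≈ 0.5587
After 'does not convert': P(A) = 0.25·0.5587 / (0.25·0.5587 + 0.35·0.4413) ≈ 0.4749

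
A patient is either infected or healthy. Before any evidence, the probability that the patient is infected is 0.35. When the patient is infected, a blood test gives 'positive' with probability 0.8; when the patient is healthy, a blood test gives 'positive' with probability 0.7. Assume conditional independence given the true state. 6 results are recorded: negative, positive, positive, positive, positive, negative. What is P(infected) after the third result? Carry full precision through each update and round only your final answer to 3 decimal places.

0.319

Apply Bayes' rule sequentially, carrying P(infected) forward.
After 'negative': P(infected) = 0.2·0.3500 / (0.2·0.3500 + 0.3·0.6500) ≈ 0.2642
After 'positive': P(infected) = 0.8·0.2642 / (0.8·0.2642 + 0.7·0.7358) ≈ 0.2909
After 'positive': P(infected) = 0.8·0.2909 / (0.8·0.2909 + 0.7·0.7091) ≈ 0.3192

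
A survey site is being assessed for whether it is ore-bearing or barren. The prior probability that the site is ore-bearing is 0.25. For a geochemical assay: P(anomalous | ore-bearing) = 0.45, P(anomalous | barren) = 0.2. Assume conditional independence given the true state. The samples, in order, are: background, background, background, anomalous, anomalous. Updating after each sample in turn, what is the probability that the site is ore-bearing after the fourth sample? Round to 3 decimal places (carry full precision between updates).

0.196

After 'background': P(ore) = 0.55·0.2500 / (0.55·0.2500 + 0.8·0.7500) ≈ 0.1864
After 'background': P(ore) = 0.55·0.1864 / (0.55·0.1864 + 0.8·0.8136) ≈ 0.1361
After 'background': P(ore) = 0.55·0.1361 / (0.55·0.1361 + 0.8·0.8639) ≈ 0.0977
After 'anomalous': P(ore) = 0.45·0.0977 / (0.45·0.0977 + 0.2·0.9023) ≈ 0.1960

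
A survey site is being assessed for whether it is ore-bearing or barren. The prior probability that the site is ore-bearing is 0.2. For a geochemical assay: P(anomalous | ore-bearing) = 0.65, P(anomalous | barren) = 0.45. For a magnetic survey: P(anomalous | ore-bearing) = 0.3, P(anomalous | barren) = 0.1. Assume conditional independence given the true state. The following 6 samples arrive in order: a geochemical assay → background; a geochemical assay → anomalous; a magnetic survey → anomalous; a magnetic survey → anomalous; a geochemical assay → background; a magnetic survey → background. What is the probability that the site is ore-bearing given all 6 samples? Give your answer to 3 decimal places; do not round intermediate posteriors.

After a geochemical assay='background': P(ore) = 0.35·0.2000 / (0.35·0.2000 + 0.55·0.8000) ≈ 0.1373
After a geochemical assay='anomalous': P(ore) = 0.65·0.1373 / (0.65·0.1373 + 0.45·0.8627) ≈ 0.1869
After a magnetic survey='anomalous': P(ore) = 0.3·0.1869 / (0.3·0.1869 + 0.1·0.8131) ≈ 0.4081
After a magnetic survey='anomalous': P(ore) = 0.3·0.4081 / (0.3·0.4081 + 0.1·0.5919) ≈ 0.6741
After a geochemical assay='background': P(ore) = 0.35·0.6741 / (0.35·0.6741 + 0.55·0.3259) ≈ 0.5682
After a magnetic survey='background': P(ore) = 0.7·0.5682 / (0.7·0.5682 + 0.9·0.4318) ≈ 0.5058

0.506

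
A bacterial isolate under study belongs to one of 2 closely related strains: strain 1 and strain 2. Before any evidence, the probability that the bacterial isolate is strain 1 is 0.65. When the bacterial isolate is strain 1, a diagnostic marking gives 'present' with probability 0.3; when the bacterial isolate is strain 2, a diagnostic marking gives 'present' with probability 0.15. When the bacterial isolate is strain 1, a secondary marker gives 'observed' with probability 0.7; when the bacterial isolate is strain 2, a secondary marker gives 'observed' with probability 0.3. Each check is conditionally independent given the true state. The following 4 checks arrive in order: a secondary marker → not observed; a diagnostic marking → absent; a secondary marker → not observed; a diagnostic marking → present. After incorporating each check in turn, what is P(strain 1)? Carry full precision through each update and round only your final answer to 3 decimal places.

After a secondary marker='not observed': P(strain 1) = 0.3·0.6500 / (0.3·0.6500 + 0.7·0.3500) ≈ 0.4432
After a diagnostic marking='absent': P(strain 1) = 0.7·0.4432 / (0.7·0.4432 + 0.85·0.5568) ≈ 0.3959
After a secondary marker='not observed': P(strain 1) = 0.3·0.3959 / (0.3·0.3959 + 0.7·0.6041) ≈ 0.2193
After a diagnostic marking='present': P(strain 1) = 0.3·0.2193 / (0.3·0.2193 + 0.15·0.7807) ≈ 0.3597

0.360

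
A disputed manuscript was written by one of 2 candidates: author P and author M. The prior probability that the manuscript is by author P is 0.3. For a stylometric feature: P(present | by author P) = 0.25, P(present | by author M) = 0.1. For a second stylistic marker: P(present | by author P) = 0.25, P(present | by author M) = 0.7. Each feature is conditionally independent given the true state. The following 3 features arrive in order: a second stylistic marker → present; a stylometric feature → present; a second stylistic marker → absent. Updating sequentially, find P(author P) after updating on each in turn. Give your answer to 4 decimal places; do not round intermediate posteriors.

After a second stylistic marker='present': P(author P) = 0.25·0.3000 / (0.25·0.3000 + 0.7·0.7000) ≈ 0.1327
After a stylometric feature='present': P(author P) = 0.25·0.1327 / (0.25·0.1327 + 0.1·0.8673) ≈ 0.2768
After a second stylistic marker='absent': P(author P) = 0.75·0.2768 / (0.75·0.2768 + 0.3·0.7232) ≈ 0.4889

0.4889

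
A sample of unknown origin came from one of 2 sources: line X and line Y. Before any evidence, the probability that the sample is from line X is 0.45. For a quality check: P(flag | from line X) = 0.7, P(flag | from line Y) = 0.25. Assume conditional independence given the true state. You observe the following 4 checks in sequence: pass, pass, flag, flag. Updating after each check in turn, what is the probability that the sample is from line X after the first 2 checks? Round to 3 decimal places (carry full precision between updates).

After 'pass': P(line X) = 0.3·0.4500 / (0.3·0.4500 + 0.75·0.5500) ≈ 0.2466
After 'pass': P(line X) = 0.3·0.2466 / (0.3·0.2466 + 0.75·0.7534) ≈ 0.1158

0.116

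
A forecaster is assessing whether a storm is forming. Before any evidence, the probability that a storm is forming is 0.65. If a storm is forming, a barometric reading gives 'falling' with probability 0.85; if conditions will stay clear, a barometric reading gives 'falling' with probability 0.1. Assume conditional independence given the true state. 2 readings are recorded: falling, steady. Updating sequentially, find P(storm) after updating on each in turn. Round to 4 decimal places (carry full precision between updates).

After 'falling': P(storm) = 0.85·0.6500 / (0.85·0.6500 + 0.1·0.3500) ≈ 0.9404
After 'steady': P(storm) = 0.15·0.9404 / (0.15·0.9404 + 0.9·0.0596) ≈ 0.7246

0.7246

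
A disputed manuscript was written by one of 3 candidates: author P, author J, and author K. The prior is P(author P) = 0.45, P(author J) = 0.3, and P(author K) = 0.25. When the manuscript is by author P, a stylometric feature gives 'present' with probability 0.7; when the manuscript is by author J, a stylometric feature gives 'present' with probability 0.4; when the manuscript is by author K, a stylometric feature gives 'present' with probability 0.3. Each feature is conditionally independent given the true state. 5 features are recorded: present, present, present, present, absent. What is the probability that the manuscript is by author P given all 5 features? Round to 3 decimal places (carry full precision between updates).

0.843

After 'present': normaliser = 0.7·0.4500 + 0.4·0.3000 + 0.3·0.2500; P(author P) ≈ 0.6176, P(author J) ≈ 0.2353, P(author K) ≈ 0.1471
After 'present': normaliser = 0.7·0.6176 + 0.4·0.2353 + 0.3·0.1471; P(author P) ≈ 0.7577, P(author J) ≈ 0.1649, P(author K) ≈ 0.0773
After 'present': normaliser = 0.7·0.7577 + 0.4·0.1649 + 0.3·0.0773; P(author P) ≈ 0.8561, P(author J) ≈ 0.1065, P(author K) ≈ 0.0374
After 'present': normaliser = 0.7·0.8561 + 0.4·0.1065 + 0.3·0.0374; P(author P) ≈ 0.9176, P(author J) ≈ 0.0652, P(author K) ≈ 0.0172
After 'absent': normaliser = 0.3·0.9176 + 0.6·0.0652 + 0.7·0.0172; P(author P) ≈ 0.8432, P(author J) ≈ 0.1199, P(author K) ≈ 0.0369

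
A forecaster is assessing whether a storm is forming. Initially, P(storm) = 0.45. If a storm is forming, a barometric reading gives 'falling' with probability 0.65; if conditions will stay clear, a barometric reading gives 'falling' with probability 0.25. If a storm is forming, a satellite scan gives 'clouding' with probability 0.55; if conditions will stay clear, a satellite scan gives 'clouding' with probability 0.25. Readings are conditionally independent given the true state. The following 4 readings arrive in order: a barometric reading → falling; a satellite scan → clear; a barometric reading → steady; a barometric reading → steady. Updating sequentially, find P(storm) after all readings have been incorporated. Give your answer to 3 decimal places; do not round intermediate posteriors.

After a barometric reading='falling': P(storm) = 0.65·0.4500 / (0.65·0.4500 + 0.25·0.5500) ≈ 0.6802
After a satellite scan='clear': P(storm) = 0.45·0.6802 / (0.45·0.6802 + 0.75·0.3198) ≈ 0.5607
After a barometric reading='steady': P(storm) = 0.35·0.5607 / (0.35·0.5607 + 0.75·0.4393) ≈ 0.3733
After a barometric reading='steady': P(storm) = 0.35·0.3733 / (0.35·0.3733 + 0.75·0.6267) ≈ 0.2175

0.218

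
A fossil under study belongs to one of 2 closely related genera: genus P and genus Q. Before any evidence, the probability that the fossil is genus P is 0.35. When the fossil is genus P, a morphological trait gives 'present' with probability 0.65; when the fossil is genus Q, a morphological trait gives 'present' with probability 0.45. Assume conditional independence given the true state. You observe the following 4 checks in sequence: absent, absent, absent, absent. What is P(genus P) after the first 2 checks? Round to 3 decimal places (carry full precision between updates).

0.179

After 'absent': P(genus P) = 0.35·0.3500 / (0.35·0.3500 + 0.55·0.6500) ≈ 0.2552
After 'absent': P(genus P) = 0.35·0.2552 / (0.35·0.2552 + 0.55·0.7448) ≈ 0.1790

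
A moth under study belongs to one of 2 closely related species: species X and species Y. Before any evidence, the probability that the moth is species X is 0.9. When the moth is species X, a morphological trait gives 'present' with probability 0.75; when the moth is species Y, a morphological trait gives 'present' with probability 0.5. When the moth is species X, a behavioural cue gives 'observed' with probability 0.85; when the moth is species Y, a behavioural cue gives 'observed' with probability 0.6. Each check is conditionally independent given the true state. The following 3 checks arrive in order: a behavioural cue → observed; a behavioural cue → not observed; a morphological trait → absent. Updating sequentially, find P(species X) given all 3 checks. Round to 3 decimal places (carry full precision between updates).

Apply Bayes' rule sequentially, carrying P(species X) forward.
After a behavioural cue='observed': P(species X) = 0.85·0.9000 / (0.85·0.9000 + 0.6·0.1000) ≈ 0.9273
After a behavioural cue='not observed': P(species X) = 0.15·0.9273 / (0.15·0.9273 + 0.4·0.0727) ≈ 0.8270
After a morphological trait='absent': P(species X) = 0.25·0.8270 / (0.25·0.8270 + 0.5·0.1730) ≈ 0.7051

0.705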